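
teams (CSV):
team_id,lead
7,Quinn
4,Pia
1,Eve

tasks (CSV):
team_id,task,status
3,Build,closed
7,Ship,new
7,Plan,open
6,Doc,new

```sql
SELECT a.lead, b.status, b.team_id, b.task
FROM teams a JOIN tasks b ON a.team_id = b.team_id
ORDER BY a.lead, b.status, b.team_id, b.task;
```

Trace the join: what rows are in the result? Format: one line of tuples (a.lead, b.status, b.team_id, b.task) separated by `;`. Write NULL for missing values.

(Quinn, new, 7, Ship); (Quinn, open, 7, Plan)

INNER JOIN keeps only pairs where the ON condition holds.
Matching on a.team_id = b.team_id.
Matched pairs: 2.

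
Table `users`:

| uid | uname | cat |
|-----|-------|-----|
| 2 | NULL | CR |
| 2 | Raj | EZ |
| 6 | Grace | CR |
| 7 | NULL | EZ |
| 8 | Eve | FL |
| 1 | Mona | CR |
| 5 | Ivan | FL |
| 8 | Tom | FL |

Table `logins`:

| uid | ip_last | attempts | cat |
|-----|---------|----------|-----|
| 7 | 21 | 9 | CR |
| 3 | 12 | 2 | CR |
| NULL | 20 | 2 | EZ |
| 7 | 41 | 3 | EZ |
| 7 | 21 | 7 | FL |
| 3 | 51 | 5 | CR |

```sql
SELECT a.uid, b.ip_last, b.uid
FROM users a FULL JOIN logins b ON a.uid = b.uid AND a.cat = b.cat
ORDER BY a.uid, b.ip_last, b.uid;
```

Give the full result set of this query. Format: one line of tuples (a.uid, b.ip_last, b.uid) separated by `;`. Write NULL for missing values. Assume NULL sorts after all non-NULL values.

FULL OUTER JOIN keeps every row from both sides; unmatched rows get NULL for the other side's columns.
Matching on a.uid = b.uid AND a.cat = b.cat. A NULL in a compared column never satisfies the condition.
- a (uid=2, cat=CR) has no partner → padded with NULL.
- a (uid=2, cat=EZ) has no partner → padded with NULL.
- a (uid=6, cat=CR) has no partner → padded with NULL.
- a (uid=7, cat=EZ) pairs with 1 row(s) of b.
- a (uid=8, cat=FL) has no partner → padded with NULL.
- a (uid=1, cat=CR) has no partner → padded with NULL.
- a (uid=5, cat=FL) has no partner → padded with NULL.
- a (uid=8, cat=FL) has no partner → padded with NULL.
- 5 row(s) from b found no a partner → padded with NULL.

(1, NULL, NULL); (2, NULL, NULL); (2, NULL, NULL); (5, NULL, NULL); (6, NULL, NULL); (7, 41, 7); (8, NULL, NULL); (8, NULL, NULL); (NULL, 12, 3); (NULL, 20, NULL); (NULL, 21, 7); (NULL, 21, 7); (NULL, 51, 3)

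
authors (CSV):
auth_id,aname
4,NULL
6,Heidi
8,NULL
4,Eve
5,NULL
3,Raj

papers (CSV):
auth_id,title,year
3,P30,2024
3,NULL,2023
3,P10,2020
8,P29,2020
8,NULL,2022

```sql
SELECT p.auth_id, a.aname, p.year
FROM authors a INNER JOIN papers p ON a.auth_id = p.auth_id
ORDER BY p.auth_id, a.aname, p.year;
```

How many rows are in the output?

5

INNER JOIN keeps only pairs where the ON condition holds.
Matching on a.auth_id = p.auth_id.
Matched pairs: 5.
Total: 5 rows.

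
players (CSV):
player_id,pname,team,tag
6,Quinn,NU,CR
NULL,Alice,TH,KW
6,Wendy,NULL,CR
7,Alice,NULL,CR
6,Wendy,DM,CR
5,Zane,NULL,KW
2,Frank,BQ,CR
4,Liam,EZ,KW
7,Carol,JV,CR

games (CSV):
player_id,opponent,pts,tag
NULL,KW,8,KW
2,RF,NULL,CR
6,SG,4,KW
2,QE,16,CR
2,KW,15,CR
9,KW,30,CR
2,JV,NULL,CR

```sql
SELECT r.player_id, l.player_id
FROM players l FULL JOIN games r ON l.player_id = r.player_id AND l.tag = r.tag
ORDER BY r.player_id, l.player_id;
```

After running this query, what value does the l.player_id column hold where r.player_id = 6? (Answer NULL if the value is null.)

NULL

FULL OUTER JOIN keeps every row from both sides; unmatched rows get NULL for the other side's columns.
Matching on l.player_id = r.player_id AND l.tag = r.tag. A NULL in a compared column never satisfies the condition.
- l row (player_id=6, tag=CR): no match → kept, r columns NULL.
- l row (player_id=NULL, tag=KW): no match → kept, r columns NULL.
- l row (player_id=6, tag=CR): no match → kept, r columns NULL.
- l row (player_id=7, tag=CR): no match → kept, r columns NULL.
- l row (player_id=6, tag=CR): no match → kept, r columns NULL.
- l row (player_id=5, tag=KW): no match → kept, r columns NULL.
- l row (player_id=2, tag=CR): matches 4 r row(s) → 4 output row(s).
- l row (player_id=4, tag=KW): no match → kept, r columns NULL.
- l row (player_id=7, tag=CR): no match → kept, r columns NULL.
- 3 r row(s) had no l match → kept, l columns NULL.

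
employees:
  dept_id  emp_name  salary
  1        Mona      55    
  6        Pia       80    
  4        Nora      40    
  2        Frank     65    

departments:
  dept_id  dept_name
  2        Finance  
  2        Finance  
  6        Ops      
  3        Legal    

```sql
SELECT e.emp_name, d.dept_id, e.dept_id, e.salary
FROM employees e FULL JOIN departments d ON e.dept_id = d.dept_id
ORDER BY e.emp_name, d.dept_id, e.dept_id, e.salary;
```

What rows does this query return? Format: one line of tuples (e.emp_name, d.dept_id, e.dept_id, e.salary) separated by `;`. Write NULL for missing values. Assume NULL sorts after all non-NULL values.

(Frank, 2, 2, 65); (Frank, 2, 2, 65); (Mona, NULL, 1, 55); (Nora, NULL, 4, 40); (Pia, 6, 6, 80); (NULL, 3, NULL, NULL)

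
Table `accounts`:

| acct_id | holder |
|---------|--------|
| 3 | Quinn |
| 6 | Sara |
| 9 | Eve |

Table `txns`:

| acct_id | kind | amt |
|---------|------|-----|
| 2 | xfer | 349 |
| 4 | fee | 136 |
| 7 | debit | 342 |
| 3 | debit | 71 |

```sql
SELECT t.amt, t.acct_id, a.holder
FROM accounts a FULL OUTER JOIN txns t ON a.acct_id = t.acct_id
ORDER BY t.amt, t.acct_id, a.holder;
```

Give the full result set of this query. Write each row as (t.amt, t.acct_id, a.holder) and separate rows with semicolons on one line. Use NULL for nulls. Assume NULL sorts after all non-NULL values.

FULL OUTER JOIN keeps every row from both sides; unmatched rows get NULL for the other side's columns.
Matching on a.acct_id = t.acct_id.
- a[0] acct_id=3 → 1 match(es) in t → 1 row(s).
- a[1] acct_id=6 → no match; kept with NULLs on the t side.
- a[2] acct_id=9 → no match; kept with NULLs on the t side.
- plus 3 unmatched t row(s), each kept with NULL a columns.
After projecting and ordering:
t.amt | t.acct_id | a.holder
71 | 3 | Quinn
136 | 4 | NULL
342 | 7 | NULL
349 | 2 | NULL
NULL | NULL | Eve
NULL | NULL | Sara

(71, 3, Quinn); (136, 4, NULL); (342, 7, NULL); (349, 2, NULL); (NULL, NULL, Eve); (NULL, NULL, Sara)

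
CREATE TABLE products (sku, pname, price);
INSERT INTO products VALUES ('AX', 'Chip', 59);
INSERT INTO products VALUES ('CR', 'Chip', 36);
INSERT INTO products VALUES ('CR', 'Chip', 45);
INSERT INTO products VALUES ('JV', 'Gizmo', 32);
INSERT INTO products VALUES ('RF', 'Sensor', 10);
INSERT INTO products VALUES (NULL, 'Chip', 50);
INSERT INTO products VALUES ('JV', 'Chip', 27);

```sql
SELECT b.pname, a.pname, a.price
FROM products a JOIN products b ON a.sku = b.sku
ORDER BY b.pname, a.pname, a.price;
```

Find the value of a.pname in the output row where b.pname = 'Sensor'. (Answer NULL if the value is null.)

Sensor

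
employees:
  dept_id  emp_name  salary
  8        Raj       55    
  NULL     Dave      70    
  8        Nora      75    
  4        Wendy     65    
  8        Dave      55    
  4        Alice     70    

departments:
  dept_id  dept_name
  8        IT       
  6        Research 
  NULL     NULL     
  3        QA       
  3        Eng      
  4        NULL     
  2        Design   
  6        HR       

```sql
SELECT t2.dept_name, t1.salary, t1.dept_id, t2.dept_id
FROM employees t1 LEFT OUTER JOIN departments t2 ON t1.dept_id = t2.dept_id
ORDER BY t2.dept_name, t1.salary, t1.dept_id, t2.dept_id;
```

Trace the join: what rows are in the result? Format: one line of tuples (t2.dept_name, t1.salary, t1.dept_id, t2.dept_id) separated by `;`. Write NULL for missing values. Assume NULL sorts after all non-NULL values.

LEFT JOIN keeps every row from `employees`; unmatched rows get NULL for `departments`'s columns.
Matching on t1.dept_id = t2.dept_id. A NULL in a compared column never satisfies the condition.
- t1[0] dept_id=8 → 1 match(es) in t2 → 1 row(s).
- t1[1] dept_id=NULL → no match; kept with NULLs on the t2 side.
- t1[2] dept_id=8 → 1 match(es) in t2 → 1 row(s).
- t1[3] dept_id=4 → 1 match(es) in t2 → 1 row(s).
- t1[4] dept_id=8 → 1 match(es) in t2 → 1 row(s).
- t1[5] dept_id=4 → 1 match(es) in t2 → 1 row(s).
After projecting and ordering:
t2.dept_name | t1.salary | t1.dept_id | t2.dept_id
IT | 55 | 8 | 8
IT | 55 | 8 | 8
IT | 75 | 8 | 8
NULL | 65 | 4 | 4
NULL | 70 | 4 | 4
NULL | 70 | NULL | NULL

(IT, 55, 8, 8); (IT, 55, 8, 8); (IT, 75, 8, 8); (NULL, 65, 4, 4); (NULL, 70, 4, 4); (NULL, 70, NULL, NULL)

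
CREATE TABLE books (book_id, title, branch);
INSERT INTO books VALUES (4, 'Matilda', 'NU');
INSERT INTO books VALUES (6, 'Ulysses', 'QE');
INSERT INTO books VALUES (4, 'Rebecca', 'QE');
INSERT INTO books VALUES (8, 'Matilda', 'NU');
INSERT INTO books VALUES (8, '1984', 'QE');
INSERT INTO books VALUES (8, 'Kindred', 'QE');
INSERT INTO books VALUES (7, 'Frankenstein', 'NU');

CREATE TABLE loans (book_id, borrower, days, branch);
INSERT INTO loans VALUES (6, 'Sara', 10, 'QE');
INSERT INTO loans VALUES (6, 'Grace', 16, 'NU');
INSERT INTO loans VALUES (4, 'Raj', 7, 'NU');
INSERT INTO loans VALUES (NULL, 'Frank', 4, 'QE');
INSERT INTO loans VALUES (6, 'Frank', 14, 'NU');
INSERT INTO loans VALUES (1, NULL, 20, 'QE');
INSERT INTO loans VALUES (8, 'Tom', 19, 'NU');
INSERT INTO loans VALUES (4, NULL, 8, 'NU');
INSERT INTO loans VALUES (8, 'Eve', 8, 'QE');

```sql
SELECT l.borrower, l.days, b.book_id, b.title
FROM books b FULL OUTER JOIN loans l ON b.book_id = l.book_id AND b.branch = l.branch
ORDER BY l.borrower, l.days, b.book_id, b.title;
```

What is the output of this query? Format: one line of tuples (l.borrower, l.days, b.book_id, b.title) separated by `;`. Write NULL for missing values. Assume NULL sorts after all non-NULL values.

FULL OUTER JOIN keeps every row from both sides; unmatched rows get NULL for the other side's columns.
Matching on b.book_id = l.book_id AND b.branch = l.branch. A NULL in a compared column never satisfies the condition.
- b row (book_id=4, branch=NU): matches 2 l row(s) → 2 output row(s).
- b row (book_id=6, branch=QE): matches 1 l row(s) → 1 output row(s).
- b row (book_id=4, branch=QE): no match → kept, l columns NULL.
- b row (book_id=8, branch=NU): matches 1 l row(s) → 1 output row(s).
- b row (book_id=8, branch=QE): matches 1 l row(s) → 1 output row(s).
- b row (book_id=8, branch=QE): matches 1 l row(s) → 1 output row(s).
- b row (book_id=7, branch=NU): no match → kept, l columns NULL.
- 4 row(s) from l found no b partner → padded with NULL.

(Eve, 8, 8, 1984); (Eve, 8, 8, Kindred); (Frank, 4, NULL, NULL); (Frank, 14, NULL, NULL); (Grace, 16, NULL, NULL); (Raj, 7, 4, Matilda); (Sara, 10, 6, Ulysses); (Tom, 19, 8, Matilda); (NULL, 8, 4, Matilda); (NULL, 20, NULL, NULL); (NULL, NULL, 4, Rebecca); (NULL, NULL, 7, Frankenstein)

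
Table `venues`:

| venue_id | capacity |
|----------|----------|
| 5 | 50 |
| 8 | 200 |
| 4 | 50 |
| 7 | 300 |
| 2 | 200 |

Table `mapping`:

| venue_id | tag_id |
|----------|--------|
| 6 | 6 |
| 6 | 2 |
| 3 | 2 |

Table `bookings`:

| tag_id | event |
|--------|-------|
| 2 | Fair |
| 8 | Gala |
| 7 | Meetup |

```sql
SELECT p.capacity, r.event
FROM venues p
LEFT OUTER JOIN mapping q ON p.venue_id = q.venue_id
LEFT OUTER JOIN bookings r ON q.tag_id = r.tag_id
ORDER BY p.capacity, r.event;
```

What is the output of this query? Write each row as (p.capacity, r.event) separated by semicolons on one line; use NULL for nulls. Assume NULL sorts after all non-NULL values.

(50, NULL); (50, NULL); (200, NULL); (200, NULL); (300, NULL)

Evaluate left to right. First `venues p LEFT JOIN mapping q` on venue_id: 5 row(s).
Then LEFT JOIN `bookings r` on tag_id: each of those 5 rows is kept; rows whose q.tag_id has no match in r get NULL for r's columns.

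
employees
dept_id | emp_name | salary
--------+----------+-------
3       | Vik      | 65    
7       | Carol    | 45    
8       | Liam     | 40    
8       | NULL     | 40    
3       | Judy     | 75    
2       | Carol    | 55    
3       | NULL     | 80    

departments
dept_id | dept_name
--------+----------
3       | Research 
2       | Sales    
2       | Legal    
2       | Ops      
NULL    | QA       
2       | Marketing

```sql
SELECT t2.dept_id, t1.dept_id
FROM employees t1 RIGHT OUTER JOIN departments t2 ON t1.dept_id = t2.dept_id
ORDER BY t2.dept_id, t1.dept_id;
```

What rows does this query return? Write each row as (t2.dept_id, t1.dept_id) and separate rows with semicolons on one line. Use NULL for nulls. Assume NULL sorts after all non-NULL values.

(2, 2); (2, 2); (2, 2); (2, 2); (3, 3); (3, 3); (3, 3); (NULL, NULL)

RIGHT JOIN keeps every row from `departments`; unmatched rows get NULL for `employees`'s columns.
Matching on t1.dept_id = t2.dept_id. A NULL in a compared column never satisfies the condition.
Matched pairs: 7; unmatched t2 rows kept: 1.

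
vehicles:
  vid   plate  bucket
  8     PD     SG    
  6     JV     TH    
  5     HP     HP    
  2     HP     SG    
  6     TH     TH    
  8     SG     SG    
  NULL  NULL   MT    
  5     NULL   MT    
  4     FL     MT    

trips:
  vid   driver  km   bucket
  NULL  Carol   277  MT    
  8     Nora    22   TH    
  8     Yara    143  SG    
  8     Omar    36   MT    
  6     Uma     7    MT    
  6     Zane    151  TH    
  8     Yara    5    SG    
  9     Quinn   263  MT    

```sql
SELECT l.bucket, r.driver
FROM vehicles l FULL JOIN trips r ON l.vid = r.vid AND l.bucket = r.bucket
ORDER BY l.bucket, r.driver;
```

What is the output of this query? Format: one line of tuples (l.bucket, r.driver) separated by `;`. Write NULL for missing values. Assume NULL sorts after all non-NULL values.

(HP, NULL); (MT, NULL); (MT, NULL); (MT, NULL); (SG, Yara); (SG, Yara); (SG, Yara); (SG, Yara); (SG, NULL); (TH, Zane); (TH, Zane); (NULL, Carol); (NULL, Nora); (NULL, Omar); (NULL, Quinn); (NULL, Uma)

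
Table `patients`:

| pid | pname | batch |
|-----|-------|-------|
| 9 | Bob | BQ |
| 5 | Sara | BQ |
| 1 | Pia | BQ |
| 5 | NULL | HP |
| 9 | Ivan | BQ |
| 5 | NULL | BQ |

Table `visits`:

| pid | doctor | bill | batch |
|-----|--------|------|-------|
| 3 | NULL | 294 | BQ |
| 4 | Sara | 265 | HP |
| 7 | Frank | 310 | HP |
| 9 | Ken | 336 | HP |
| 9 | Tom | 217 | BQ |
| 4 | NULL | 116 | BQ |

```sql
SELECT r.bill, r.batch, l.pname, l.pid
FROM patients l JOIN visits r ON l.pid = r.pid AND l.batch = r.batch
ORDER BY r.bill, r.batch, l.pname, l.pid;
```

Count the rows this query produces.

INNER JOIN keeps only pairs where the ON condition holds.
Matching on l.pid = r.pid AND l.batch = r.batch.
- l[0] pid=9, batch=BQ → 1 match(es) in r → 1 row(s).
- l[1] pid=5, batch=BQ → no match; dropped.
- l[2] pid=1, batch=BQ → no match; dropped.
- l[3] pid=5, batch=HP → no match; dropped.
- l[4] pid=9, batch=BQ → 1 match(es) in r → 1 row(s).
- l[5] pid=5, batch=BQ → no match; dropped.
Total: 2 rows.

2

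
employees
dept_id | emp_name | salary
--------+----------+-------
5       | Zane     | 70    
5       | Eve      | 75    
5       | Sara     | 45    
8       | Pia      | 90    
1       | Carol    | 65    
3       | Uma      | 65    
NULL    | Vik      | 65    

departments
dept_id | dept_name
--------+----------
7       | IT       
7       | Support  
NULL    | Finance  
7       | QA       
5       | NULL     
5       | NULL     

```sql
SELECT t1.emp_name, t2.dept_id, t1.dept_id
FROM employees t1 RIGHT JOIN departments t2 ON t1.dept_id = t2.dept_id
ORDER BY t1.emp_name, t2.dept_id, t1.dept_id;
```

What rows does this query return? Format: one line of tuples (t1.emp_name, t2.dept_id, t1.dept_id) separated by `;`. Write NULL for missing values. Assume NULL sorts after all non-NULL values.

(Eve, 5, 5); (Eve, 5, 5); (Sara, 5, 5); (Sara, 5, 5); (Zane, 5, 5); (Zane, 5, 5); (NULL, 7, NULL); (NULL, 7, NULL); (NULL, 7, NULL); (NULL, NULL, NULL)

RIGHT JOIN keeps every row from `departments`; unmatched rows get NULL for `employees`'s columns.
Matching on t1.dept_id = t2.dept_id. A NULL in a compared column never satisfies the condition.
- dept_id=5: 2 matching t2 row(s), so 2 row(s) emitted.
- dept_id=5: 2 matching t2 row(s), so 2 row(s) emitted.
- dept_id=5: 2 matching t2 row(s), so 2 row(s) emitted.
- dept_id=8: no matching t2 row.
- dept_id=1: no matching t2 row.
- dept_id=3: no matching t2 row.
- dept_id=NULL: no matching t2 row.
- 4 row(s) from t2 found no t1 partner → padded with NULL.
After projecting and ordering:
t1.emp_name | t2.dept_id | t1.dept_id
Eve | 5 | 5
Eve | 5 | 5
Sara | 5 | 5
Sara | 5 | 5
Zane | 5 | 5
Zane | 5 | 5
NULL | 7 | NULL
NULL | 7 | NULL
NULL | 7 | NULL
NULL | NULL | NULL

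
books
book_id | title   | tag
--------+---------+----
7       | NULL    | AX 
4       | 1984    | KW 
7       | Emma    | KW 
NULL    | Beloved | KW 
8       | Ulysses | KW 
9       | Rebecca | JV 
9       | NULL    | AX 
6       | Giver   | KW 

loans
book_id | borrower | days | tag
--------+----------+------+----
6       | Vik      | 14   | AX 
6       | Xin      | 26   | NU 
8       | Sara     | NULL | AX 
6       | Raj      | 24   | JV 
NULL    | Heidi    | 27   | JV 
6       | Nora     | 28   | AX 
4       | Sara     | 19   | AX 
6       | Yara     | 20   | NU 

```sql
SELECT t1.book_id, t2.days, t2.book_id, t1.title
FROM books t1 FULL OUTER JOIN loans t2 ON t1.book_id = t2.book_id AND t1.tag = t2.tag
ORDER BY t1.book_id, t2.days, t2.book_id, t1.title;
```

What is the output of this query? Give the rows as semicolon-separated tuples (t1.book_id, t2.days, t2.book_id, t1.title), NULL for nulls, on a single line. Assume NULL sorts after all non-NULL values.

(4, NULL, NULL, 1984); (6, NULL, NULL, Giver); (7, NULL, NULL, Emma); (7, NULL, NULL, NULL); (8, NULL, NULL, Ulysses); (9, NULL, NULL, Rebecca); (9, NULL, NULL, NULL); (NULL, 14, 6, NULL); (NULL, 19, 4, NULL); (NULL, 20, 6, NULL); (NULL, 24, 6, NULL); (NULL, 26, 6, NULL); (NULL, 27, NULL, NULL); (NULL, 28, 6, NULL); (NULL, NULL, 8, NULL); (NULL, NULL, NULL, Beloved)

FULL OUTER JOIN keeps every row from both sides; unmatched rows get NULL for the other side's columns.
Matching on t1.book_id = t2.book_id AND t1.tag = t2.tag. A NULL in a compared column never satisfies the condition.
- t1 row (book_id=7, tag=AX): no match → kept, t2 columns NULL.
- t1 row (book_id=4, tag=KW): no match → kept, t2 columns NULL.
- t1 row (book_id=7, tag=KW): no match → kept, t2 columns NULL.
- t1 row (book_id=NULL, tag=KW): no match → kept, t2 columns NULL.
- t1 row (book_id=8, tag=KW): no match → kept, t2 columns NULL.
- t1 row (book_id=9, tag=JV): no match → kept, t2 columns NULL.
- t1 row (book_id=9, tag=AX): no match → kept, t2 columns NULL.
- t1 row (book_id=6, tag=KW): no match → kept, t2 columns NULL.
- 8 row(s) from t2 found no t1 partner → padded with NULL.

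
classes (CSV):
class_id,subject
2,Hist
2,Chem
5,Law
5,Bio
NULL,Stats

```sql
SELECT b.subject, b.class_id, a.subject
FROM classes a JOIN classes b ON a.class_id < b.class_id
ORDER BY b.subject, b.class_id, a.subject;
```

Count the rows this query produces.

4

INNER JOIN keeps only pairs where the ON condition holds.
Matching on a.class_id < b.class_id. A NULL in a compared column never satisfies the condition.
Matched pairs: 4.
Total: 4 rows.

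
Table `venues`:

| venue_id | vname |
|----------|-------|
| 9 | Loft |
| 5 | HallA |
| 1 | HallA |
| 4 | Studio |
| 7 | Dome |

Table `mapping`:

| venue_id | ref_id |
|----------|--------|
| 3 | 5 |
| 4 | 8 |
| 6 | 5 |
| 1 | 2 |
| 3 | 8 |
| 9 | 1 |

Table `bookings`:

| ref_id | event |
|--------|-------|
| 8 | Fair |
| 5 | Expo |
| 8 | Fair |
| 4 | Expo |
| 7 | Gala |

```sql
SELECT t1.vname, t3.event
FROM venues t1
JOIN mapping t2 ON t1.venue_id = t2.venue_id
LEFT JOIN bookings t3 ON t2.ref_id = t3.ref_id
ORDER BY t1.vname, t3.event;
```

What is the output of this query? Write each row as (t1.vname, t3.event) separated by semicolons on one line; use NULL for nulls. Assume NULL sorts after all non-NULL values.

Evaluate left to right. First `venues t1 INNER JOIN mapping t2` on venue_id: 3 row(s).
Then LEFT JOIN `bookings t3` on ref_id: each of those 3 rows is kept; rows whose t2.ref_id has no match in t3 get NULL for t3's columns.

(HallA, NULL); (Loft, NULL); (Studio, Fair); (Studio, Fair)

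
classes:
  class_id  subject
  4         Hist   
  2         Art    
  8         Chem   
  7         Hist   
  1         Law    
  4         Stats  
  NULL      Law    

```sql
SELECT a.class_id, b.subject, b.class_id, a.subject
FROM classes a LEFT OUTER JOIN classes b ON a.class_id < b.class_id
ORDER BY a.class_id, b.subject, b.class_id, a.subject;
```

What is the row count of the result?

16

LEFT JOIN keeps every row from `classes a`; unmatched rows get NULL for `classes b`'s columns.
Matching on a.class_id < b.class_id. A NULL in a compared column never satisfies the condition.
Matched pairs: 14; unmatched a rows kept: 2.
Total: 14 matched + 2 padded = 16 rows.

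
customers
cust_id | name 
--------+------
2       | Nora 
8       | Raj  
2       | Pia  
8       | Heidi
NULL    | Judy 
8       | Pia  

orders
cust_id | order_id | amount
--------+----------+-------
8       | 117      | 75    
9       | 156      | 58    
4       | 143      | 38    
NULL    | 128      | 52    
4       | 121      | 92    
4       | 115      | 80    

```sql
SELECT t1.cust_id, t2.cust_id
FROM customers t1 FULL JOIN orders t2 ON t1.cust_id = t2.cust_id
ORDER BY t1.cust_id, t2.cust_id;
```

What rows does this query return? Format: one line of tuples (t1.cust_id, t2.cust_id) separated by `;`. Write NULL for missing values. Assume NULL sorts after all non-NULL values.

(2, NULL); (2, NULL); (8, 8); (8, 8); (8, 8); (NULL, 4); (NULL, 4); (NULL, 4); (NULL, 9); (NULL, NULL); (NULL, NULL)

FULL OUTER JOIN keeps every row from both sides; unmatched rows get NULL for the other side's columns.
Matching on t1.cust_id = t2.cust_id. A NULL in a compared column never satisfies the condition.
- cust_id=2: no t2 row matches, row kept with t2 columns NULL.
- cust_id=8: 1 matching t2 row(s), so 1 row(s) emitted.
- cust_id=2: no t2 row matches, row kept with t2 columns NULL.
- cust_id=8: 1 matching t2 row(s), so 1 row(s) emitted.
- cust_id=NULL: no t2 row matches, row kept with t2 columns NULL.
- cust_id=8: 1 matching t2 row(s), so 1 row(s) emitted.
- 5 row(s) from t2 found no t1 partner → padded with NULL.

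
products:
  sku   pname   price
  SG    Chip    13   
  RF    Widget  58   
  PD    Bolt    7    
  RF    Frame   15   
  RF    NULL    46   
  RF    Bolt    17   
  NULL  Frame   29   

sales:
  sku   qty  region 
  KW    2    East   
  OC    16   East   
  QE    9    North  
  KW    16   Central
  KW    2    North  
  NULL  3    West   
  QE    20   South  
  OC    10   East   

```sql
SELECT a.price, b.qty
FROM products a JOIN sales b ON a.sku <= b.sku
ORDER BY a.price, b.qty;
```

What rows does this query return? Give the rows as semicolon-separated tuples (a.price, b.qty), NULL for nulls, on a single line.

INNER JOIN keeps only pairs where the ON condition holds.
Matching on a.sku <= b.sku. A NULL in a compared column never satisfies the condition.
- a row (sku=SG): no match → dropped.
- a row (sku=RF): no match → dropped.
- a row (sku=PD): matches 2 b row(s) → 2 output row(s).
- a row (sku=RF): no match → dropped.
- a row (sku=RF): no match → dropped.
- a row (sku=RF): no match → dropped.
- a row (sku=NULL): no match → dropped.
After projecting and ordering:
a.price | b.qty
7 | 9
7 | 20

(7, 9); (7, 20)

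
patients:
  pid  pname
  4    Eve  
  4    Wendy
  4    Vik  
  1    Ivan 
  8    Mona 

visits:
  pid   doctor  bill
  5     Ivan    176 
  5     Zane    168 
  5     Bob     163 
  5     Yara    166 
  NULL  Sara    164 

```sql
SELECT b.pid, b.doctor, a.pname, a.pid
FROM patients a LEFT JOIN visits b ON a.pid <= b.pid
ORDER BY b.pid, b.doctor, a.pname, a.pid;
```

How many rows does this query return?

17

LEFT JOIN keeps every row from `patients`; unmatched rows get NULL for `visits`'s columns.
Matching on a.pid <= b.pid. A NULL in a compared column never satisfies the condition.
- pid=4: 4 matching b row(s), so 4 row(s) emitted.
- pid=4: 4 matching b row(s), so 4 row(s) emitted.
- pid=4: 4 matching b row(s), so 4 row(s) emitted.
- pid=1: 4 matching b row(s), so 4 row(s) emitted.
- pid=8: no b row matches, row kept with b columns NULL.
Total: 16 matched + 1 padded = 17 rows.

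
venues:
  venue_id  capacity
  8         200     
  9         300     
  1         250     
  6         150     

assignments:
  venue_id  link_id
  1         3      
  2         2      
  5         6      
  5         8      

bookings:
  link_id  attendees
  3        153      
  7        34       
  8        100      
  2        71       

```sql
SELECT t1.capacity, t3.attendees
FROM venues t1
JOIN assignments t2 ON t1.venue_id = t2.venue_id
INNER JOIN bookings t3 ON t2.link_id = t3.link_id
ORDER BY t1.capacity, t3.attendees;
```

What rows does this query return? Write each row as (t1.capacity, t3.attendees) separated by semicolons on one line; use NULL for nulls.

Joins associate left-to-right: venues INNER JOIN assignments on venue_id gives 1 intermediate row(s).
Then INNER JOIN `bookings t3` on link_id: keep only rows whose t2.link_id appears in t3.

(250, 153)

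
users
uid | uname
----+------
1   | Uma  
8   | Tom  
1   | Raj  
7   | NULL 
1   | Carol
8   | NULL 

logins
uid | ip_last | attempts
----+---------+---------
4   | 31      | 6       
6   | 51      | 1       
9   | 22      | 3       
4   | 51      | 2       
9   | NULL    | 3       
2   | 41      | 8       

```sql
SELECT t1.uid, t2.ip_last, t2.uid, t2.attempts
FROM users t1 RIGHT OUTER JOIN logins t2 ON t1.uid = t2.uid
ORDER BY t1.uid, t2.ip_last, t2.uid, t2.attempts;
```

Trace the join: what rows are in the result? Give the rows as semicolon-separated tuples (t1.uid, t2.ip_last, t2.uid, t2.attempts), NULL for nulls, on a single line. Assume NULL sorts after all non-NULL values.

(NULL, 22, 9, 3); (NULL, 31, 4, 6); (NULL, 41, 2, 8); (NULL, 51, 4, 2); (NULL, 51, 6, 1); (NULL, NULL, 9, 3)

RIGHT JOIN keeps every row from `logins`; unmatched rows get NULL for `users`'s columns.
Matching on t1.uid = t2.uid.
- t1 row (uid=1): no match.
- t1 row (uid=8): no match.
- t1 row (uid=1): no match.
- t1 row (uid=7): no match.
- t1 row (uid=1): no match.
- t1 row (uid=8): no match.
- 6 row(s) from t2 found no t1 partner → padded with NULL.
After projecting and ordering:
t1.uid | t2.ip_last | t2.uid | t2.attempts
NULL | 22 | 9 | 3
NULL | 31 | 4 | 6
NULL | 41 | 2 | 8
NULL | 51 | 4 | 2
NULL | 51 | 6 | 1
NULL | NULL | 9 | 3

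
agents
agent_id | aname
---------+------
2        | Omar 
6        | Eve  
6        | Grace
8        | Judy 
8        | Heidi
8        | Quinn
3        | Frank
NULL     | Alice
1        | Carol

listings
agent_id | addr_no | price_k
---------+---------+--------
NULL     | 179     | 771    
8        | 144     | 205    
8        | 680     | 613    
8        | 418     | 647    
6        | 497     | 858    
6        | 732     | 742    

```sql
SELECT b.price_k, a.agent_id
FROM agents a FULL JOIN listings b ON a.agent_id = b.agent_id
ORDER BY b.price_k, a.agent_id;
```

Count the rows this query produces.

FULL OUTER JOIN keeps every row from both sides; unmatched rows get NULL for the other side's columns.
Matching on a.agent_id = b.agent_id. A NULL in a compared column never satisfies the condition.
- a[0] agent_id=2 → no match; kept with NULLs on the b side.
- a[1] agent_id=6 → 2 match(es) in b → 2 row(s).
- a[2] agent_id=6 → 2 match(es) in b → 2 row(s).
- a[3] agent_id=8 → 3 match(es) in b → 3 row(s).
- a[4] agent_id=8 → 3 match(es) in b → 3 row(s).
- a[5] agent_id=8 → 3 match(es) in b → 3 row(s).
- a[6] agent_id=3 → no match; kept with NULLs on the b side.
- a[7] agent_id=NULL → no match; kept with NULLs on the b side.
- a[8] agent_id=1 → no match; kept with NULLs on the b side.
- 1 row(s) from b found no a partner → padded with NULL.
Total: 13 matched + 5 padded = 18 rows.

18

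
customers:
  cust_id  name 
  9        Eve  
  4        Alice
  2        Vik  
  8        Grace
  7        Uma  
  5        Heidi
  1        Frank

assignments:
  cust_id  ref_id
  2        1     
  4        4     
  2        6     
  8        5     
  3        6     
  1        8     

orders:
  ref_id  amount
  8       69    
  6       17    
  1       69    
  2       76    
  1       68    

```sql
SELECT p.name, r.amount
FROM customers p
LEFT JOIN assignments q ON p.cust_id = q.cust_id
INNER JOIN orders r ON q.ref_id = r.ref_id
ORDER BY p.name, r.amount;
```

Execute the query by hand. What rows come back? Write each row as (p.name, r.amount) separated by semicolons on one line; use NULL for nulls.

(Frank, 69); (Vik, 17); (Vik, 68); (Vik, 69)

Joins associate left-to-right: customers LEFT JOIN assignments on cust_id gives 8 intermediate row(s).
Then INNER JOIN `orders r` on ref_id: keep only rows whose q.ref_id appears in r.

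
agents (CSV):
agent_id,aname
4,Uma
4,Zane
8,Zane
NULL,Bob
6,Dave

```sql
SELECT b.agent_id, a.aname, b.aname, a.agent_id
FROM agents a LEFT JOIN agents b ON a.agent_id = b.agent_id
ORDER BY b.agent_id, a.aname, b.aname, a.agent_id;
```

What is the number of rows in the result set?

7

LEFT JOIN keeps every row from `agents a`; unmatched rows get NULL for `agents b`'s columns.
Matching on a.agent_id = b.agent_id. A NULL in a compared column never satisfies the condition.
Matched pairs: 6; unmatched a rows kept: 1.
Total: 6 matched + 1 padded = 7 rows.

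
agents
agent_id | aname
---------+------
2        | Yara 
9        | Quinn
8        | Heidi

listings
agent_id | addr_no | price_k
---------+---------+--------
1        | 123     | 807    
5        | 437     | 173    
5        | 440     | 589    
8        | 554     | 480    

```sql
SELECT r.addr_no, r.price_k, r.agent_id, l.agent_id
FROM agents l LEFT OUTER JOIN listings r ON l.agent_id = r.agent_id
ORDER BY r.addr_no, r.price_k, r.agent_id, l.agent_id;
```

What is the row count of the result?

3

LEFT JOIN keeps every row from `agents`; unmatched rows get NULL for `listings`'s columns.
Matching on l.agent_id = r.agent_id.
- l (agent_id=2) has no partner → padded with NULL.
- l (agent_id=9) has no partner → padded with NULL.
- l (agent_id=8) pairs with 1 row(s) of r.
Total: 1 matched + 2 padded = 3 rows.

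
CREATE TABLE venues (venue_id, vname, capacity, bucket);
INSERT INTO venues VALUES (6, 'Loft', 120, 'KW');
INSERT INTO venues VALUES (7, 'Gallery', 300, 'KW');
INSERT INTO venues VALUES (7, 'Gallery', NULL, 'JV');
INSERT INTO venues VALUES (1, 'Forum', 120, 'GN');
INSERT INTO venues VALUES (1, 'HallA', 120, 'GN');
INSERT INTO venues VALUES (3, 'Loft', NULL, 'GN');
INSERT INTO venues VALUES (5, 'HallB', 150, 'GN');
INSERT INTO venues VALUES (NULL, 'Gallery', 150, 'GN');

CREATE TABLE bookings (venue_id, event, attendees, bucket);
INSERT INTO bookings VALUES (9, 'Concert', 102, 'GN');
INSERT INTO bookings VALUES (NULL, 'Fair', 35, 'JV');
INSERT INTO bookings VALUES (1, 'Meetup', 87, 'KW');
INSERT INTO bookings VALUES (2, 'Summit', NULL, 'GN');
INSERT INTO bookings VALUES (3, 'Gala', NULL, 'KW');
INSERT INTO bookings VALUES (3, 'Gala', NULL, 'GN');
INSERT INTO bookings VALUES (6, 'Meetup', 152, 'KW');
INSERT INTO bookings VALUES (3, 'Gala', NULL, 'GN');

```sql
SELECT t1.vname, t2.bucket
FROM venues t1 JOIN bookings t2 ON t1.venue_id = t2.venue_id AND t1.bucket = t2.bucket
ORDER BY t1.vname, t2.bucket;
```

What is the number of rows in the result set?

INNER JOIN keeps only pairs where the ON condition holds.
Matching on t1.venue_id = t2.venue_id AND t1.bucket = t2.bucket. A NULL in a compared column never satisfies the condition.
Matched pairs: 3.
Total: 3 rows.

3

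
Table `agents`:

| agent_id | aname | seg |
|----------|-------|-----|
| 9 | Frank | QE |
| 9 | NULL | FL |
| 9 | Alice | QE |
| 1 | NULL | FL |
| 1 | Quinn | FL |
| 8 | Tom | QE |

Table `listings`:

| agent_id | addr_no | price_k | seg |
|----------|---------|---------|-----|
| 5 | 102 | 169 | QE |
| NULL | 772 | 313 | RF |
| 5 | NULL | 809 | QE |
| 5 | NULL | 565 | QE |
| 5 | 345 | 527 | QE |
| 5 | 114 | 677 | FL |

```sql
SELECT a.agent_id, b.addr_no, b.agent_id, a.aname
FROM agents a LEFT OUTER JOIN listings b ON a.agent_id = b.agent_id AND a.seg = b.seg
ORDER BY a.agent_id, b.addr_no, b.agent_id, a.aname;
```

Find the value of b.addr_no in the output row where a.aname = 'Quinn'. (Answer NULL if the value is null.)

LEFT JOIN keeps every row from `agents`; unmatched rows get NULL for `listings`'s columns.
Matching on a.agent_id = b.agent_id AND a.seg = b.seg. A NULL in a compared column never satisfies the condition.
- agent_id=9, seg=QE: no b row matches, row kept with b columns NULL.
- agent_id=9, seg=FL: no b row matches, row kept with b columns NULL.
- agent_id=9, seg=QE: no b row matches, row kept with b columns NULL.
- agent_id=1, seg=FL: no b row matches, row kept with b columns NULL.
- agent_id=1, seg=FL: no b row matches, row kept with b columns NULL.
- agent_id=8, seg=QE: no b row matches, row kept with b columns NULL.

NULL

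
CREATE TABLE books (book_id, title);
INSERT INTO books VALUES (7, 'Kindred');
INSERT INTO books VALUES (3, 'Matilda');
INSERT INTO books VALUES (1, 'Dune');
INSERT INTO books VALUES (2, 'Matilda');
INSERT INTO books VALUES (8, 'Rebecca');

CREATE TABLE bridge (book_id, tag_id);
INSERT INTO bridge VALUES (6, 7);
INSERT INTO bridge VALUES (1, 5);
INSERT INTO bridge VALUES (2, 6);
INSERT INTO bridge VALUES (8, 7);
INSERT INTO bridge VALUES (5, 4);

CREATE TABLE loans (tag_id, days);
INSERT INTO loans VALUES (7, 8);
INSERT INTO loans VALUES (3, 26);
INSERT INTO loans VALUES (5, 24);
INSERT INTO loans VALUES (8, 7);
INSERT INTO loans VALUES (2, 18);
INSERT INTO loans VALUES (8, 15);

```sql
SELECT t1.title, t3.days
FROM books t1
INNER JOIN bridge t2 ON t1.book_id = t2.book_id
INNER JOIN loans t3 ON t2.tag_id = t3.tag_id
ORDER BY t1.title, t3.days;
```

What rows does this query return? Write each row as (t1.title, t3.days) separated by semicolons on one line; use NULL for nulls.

(Dune, 24); (Rebecca, 8)

Step 1 — t1 INNER JOIN t2 on book_id → 3 row(s).
Then INNER JOIN `loans t3` on tag_id: keep only rows whose t2.tag_id appears in t3.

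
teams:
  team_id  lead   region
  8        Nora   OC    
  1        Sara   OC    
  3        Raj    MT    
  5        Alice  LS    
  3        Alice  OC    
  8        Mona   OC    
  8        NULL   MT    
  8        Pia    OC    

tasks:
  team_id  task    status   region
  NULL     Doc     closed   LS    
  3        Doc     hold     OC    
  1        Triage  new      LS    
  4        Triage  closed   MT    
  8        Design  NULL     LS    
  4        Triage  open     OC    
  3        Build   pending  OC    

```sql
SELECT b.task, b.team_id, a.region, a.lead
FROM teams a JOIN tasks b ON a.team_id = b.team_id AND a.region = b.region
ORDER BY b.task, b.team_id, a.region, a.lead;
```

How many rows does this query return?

INNER JOIN keeps only pairs where the ON condition holds.
Matching on a.team_id = b.team_id AND a.region = b.region. A NULL in a compared column never satisfies the condition.
Matched pairs: 2.
Total: 2 rows.

2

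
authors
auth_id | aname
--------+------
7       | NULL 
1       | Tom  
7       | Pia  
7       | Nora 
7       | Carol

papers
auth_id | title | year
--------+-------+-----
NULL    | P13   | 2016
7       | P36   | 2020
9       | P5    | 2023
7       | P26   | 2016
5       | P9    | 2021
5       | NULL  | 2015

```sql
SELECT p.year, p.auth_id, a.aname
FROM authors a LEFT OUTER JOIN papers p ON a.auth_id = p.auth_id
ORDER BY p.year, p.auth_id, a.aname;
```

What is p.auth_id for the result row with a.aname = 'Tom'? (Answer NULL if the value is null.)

NULL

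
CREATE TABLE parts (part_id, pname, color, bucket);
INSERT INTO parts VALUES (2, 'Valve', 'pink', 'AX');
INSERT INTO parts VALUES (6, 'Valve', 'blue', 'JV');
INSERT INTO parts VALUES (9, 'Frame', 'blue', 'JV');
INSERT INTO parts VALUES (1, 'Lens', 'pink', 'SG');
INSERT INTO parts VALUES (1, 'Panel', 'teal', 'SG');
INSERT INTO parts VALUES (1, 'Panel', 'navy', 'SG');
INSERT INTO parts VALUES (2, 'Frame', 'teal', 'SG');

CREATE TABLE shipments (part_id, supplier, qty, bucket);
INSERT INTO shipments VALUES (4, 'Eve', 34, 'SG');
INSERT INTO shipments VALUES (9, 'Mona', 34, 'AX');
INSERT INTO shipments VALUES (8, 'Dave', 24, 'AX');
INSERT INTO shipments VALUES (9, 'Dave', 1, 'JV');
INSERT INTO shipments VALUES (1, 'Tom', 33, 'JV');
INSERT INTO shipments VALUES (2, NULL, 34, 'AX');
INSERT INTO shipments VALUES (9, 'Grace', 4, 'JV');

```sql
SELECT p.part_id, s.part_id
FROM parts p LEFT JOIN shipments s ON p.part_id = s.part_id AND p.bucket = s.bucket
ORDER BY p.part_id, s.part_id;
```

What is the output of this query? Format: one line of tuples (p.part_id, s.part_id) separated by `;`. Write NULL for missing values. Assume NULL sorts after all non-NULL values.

(1, NULL); (1, NULL); (1, NULL); (2, 2); (2, NULL); (6, NULL); (9, 9); (9, 9)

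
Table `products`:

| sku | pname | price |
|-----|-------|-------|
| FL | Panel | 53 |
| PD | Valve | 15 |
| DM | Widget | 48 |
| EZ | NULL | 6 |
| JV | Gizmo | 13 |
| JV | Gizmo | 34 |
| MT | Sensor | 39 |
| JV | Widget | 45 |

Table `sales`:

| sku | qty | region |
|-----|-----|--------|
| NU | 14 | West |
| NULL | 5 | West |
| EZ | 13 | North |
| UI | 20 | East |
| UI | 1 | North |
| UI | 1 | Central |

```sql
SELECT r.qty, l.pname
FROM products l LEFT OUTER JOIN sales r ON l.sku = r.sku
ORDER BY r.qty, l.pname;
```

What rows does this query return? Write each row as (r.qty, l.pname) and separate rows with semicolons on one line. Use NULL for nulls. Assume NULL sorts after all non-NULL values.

(13, NULL); (NULL, Gizmo); (NULL, Gizmo); (NULL, Panel); (NULL, Sensor); (NULL, Valve); (NULL, Widget); (NULL, Widget)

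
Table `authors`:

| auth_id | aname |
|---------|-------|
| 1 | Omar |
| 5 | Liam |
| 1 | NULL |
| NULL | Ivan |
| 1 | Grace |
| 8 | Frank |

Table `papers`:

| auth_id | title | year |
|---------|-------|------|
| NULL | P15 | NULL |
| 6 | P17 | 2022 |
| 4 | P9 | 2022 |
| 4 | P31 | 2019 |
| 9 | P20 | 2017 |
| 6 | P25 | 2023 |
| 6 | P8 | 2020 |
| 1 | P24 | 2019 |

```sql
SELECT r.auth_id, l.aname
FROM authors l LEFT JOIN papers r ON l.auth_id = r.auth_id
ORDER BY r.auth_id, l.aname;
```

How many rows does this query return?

LEFT JOIN keeps every row from `authors`; unmatched rows get NULL for `papers`'s columns.
Matching on l.auth_id = r.auth_id. A NULL in a compared column never satisfies the condition.
Matched pairs: 3; unmatched l rows kept: 3.
Total: 3 matched + 3 padded = 6 rows.

6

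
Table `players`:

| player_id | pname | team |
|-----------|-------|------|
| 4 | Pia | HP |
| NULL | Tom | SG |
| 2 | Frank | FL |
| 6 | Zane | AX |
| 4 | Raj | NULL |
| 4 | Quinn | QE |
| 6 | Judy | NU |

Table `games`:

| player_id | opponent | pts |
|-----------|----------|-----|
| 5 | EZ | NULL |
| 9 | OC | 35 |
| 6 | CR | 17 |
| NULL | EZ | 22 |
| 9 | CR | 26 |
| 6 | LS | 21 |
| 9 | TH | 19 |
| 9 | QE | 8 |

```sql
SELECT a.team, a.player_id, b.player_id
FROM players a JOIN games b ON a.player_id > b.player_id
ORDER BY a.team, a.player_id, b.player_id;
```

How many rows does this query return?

2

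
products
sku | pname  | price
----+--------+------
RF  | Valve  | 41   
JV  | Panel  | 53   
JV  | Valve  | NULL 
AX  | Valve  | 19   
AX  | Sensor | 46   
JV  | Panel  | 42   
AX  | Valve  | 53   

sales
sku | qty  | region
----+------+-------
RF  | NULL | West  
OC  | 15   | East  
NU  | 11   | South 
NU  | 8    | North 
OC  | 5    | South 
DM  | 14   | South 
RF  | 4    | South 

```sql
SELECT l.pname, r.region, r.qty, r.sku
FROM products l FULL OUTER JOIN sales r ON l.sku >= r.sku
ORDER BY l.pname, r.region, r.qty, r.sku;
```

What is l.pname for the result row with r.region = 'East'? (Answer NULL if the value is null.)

Valve

FULL OUTER JOIN keeps every row from both sides; unmatched rows get NULL for the other side's columns.
Matching on l.sku >= r.sku.
Matched pairs: 10; unmatched l rows kept: 3; unmatched r rows kept: 0.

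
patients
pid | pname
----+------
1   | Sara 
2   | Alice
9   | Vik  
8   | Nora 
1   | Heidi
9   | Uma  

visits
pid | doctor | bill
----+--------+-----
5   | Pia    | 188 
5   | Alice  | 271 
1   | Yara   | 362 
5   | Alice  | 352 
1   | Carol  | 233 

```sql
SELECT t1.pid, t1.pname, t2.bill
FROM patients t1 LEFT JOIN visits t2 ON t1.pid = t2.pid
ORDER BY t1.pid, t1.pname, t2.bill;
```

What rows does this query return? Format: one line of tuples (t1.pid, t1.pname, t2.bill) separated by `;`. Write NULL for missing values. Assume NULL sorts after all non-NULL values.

(1, Heidi, 233); (1, Heidi, 362); (1, Sara, 233); (1, Sara, 362); (2, Alice, NULL); (8, Nora, NULL); (9, Uma, NULL); (9, Vik, NULL)

LEFT JOIN keeps every row from `patients`; unmatched rows get NULL for `visits`'s columns.
Matching on t1.pid = t2.pid.
- t1[0] pid=1 → 2 match(es) in t2 → 2 row(s).
- t1[1] pid=2 → no match; kept with NULLs on the t2 side.
- t1[2] pid=9 → no match; kept with NULLs on the t2 side.
- t1[3] pid=8 → no match; kept with NULLs on the t2 side.
- t1[4] pid=1 → 2 match(es) in t2 → 2 row(s).
- t1[5] pid=9 → no match; kept with NULLs on the t2 side.
After projecting and ordering:
t1.pid | t1.pname | t2.bill
1 | Heidi | 233
1 | Heidi | 362
1 | Sara | 233
1 | Sara | 362
2 | Alice | NULL
8 | Nora | NULL
9 | Uma | NULL
9 | Vik | NULL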